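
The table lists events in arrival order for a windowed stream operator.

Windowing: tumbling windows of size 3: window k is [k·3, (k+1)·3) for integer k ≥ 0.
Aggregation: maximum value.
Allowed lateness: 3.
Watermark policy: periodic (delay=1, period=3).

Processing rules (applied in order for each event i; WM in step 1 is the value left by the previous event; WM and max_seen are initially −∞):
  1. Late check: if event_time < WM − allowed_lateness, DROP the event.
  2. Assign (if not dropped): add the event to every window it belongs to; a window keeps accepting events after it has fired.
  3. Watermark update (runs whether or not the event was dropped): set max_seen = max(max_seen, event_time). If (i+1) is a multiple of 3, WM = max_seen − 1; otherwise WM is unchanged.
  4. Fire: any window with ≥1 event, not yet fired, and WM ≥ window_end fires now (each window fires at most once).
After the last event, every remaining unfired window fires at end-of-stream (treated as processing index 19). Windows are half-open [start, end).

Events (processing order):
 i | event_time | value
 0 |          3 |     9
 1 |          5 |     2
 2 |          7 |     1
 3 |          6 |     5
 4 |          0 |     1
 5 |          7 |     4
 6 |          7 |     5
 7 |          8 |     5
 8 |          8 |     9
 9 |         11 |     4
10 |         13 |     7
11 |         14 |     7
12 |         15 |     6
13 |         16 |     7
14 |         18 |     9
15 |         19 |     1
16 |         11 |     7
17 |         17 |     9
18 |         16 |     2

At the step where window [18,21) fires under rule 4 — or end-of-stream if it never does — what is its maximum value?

i=0 t=3 v=9: → [3,6); WM=−∞
i=1 t=5 v=2: → [3,6); WM=−∞
i=2 t=7 v=1: → [6,9); WM=6; [3,6) fires=9
i=3 t=6 v=5: → [6,9); WM=6
i=4 t=0 v=1: DROP (t<6-3); WM=6
i=5 t=7 v=4: → [6,9); WM=6
i=6 t=7 v=5: → [6,9); WM=6
i=7 t=8 v=5: → [6,9); WM=6
i=8 t=8 v=9: → [6,9); WM=7
i=9 t=11 v=4: → [9,12); WM=7
i=10 t=13 v=7: → [12,15); WM=7
i=11 t=14 v=7: → [12,15); WM=13; [6,9) fires=9 [9,12) fires=4
i=12 t=15 v=6: → [15,18); WM=13
i=13 t=16 v=7: → [15,18); WM=13
i=14 t=18 v=9: → [18,21); WM=17; [12,15) fires=7
i=15 t=19 v=1: → [18,21); WM=17
i=16 t=11 v=7: DROP (t<17-3); WM=17
i=17 t=17 v=9: → [15,18); WM=18; [15,18) fires=9
i=18 t=16 v=2: → [15,18); WM=18

9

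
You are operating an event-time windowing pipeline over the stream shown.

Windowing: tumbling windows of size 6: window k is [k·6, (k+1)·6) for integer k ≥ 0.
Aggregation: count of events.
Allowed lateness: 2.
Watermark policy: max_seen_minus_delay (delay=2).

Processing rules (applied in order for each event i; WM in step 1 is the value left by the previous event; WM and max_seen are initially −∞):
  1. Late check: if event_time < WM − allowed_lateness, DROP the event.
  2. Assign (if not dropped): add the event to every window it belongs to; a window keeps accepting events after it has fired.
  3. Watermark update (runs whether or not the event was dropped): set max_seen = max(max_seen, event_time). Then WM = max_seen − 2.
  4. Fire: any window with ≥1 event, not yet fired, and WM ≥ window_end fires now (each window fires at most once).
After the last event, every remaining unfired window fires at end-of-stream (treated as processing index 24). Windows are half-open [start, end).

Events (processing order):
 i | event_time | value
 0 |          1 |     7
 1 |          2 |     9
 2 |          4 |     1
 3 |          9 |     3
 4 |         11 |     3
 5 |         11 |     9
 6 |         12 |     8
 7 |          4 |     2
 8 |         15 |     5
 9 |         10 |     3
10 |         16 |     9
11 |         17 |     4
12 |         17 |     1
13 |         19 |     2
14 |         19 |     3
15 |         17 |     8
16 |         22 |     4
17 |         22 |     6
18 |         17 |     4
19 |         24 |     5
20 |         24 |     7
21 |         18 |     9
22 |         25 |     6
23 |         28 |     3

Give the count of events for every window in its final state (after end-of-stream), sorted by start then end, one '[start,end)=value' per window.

[0,6)=3 [6,12)=3 [12,18)=6 [18,24)=4 [24,30)=4

i=0 t=1 v=7: → [0,6); WM=-1
i=1 t=2 v=9: → [0,6); WM=0
i=2 t=4 v=1: → [0,6); WM=2
i=3 t=9 v=3: → [6,12); WM=7; [0,6) fires=3
i=4 t=11 v=3: → [6,12); WM=9
i=5 t=11 v=9: → [6,12); WM=9
i=6 t=12 v=8: → [12,18); WM=10
i=7 t=4 v=2: DROP (t<10-2); WM=10
i=8 t=15 v=5: → [12,18); WM=13; [6,12) fires=3
i=9 t=10 v=3: DROP (t<13-2); WM=13
i=10 t=16 v=9: → [12,18); WM=14
i=11 t=17 v=4: → [12,18); WM=15
i=12 t=17 v=1: → [12,18); WM=15
i=13 t=19 v=2: → [18,24); WM=17
i=14 t=19 v=3: → [18,24); WM=17
i=15 t=17 v=8: → [12,18); WM=17
i=16 t=22 v=4: → [18,24); WM=20; [12,18) fires=6
i=17 t=22 v=6: → [18,24); WM=20
i=18 t=17 v=4: DROP (t<20-2); WM=20
i=19 t=24 v=5: → [24,30); WM=22
i=20 t=24 v=7: → [24,30); WM=22
i=21 t=18 v=9: DROP (t<22-2); WM=22
i=22 t=25 v=6: → [24,30); WM=23
i=23 t=28 v=3: → [24,30); WM=26; [18,24) fires=4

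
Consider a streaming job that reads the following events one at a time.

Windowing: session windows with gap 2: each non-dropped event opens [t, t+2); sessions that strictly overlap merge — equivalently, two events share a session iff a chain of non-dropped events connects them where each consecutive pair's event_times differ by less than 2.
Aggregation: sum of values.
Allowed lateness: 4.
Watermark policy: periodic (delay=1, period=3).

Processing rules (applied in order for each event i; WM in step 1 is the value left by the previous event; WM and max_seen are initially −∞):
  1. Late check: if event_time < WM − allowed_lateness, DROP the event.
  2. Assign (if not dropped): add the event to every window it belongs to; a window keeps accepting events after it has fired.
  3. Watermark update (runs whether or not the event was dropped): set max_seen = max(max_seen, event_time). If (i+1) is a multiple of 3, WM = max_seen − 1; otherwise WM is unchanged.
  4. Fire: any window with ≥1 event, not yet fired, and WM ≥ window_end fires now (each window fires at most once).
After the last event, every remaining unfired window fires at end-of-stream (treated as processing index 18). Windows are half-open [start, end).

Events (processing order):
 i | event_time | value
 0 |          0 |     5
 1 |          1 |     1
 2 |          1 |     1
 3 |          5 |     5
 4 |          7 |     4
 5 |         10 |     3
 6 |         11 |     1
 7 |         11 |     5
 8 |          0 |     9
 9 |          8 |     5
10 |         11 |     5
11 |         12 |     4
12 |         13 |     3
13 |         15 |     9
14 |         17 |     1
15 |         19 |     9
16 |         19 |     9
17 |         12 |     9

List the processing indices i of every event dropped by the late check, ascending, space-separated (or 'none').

8

i=0 t=0 v=5: → [0,2); WM=−∞
i=1 t=1 v=1: → [0,3); WM=−∞
i=2 t=1 v=1: → [0,3); WM=0
i=3 t=5 v=5: → [5,7); WM=0
i=4 t=7 v=4: → [7,9); WM=0
i=5 t=10 v=3: → [10,12); WM=9
i=6 t=11 v=1: → [10,13); WM=9
i=7 t=11 v=5: → [10,13); WM=9
i=8 t=0 v=9: DROP (t<9-4); WM=10
i=9 t=8 v=5: → [7,10); WM=10
i=10 t=11 v=5: → [10,13); WM=10
i=11 t=12 v=4: → [10,14); WM=11
i=12 t=13 v=3: → [10,15); WM=11
i=13 t=15 v=9: → [15,17); WM=11
i=14 t=17 v=1: → [17,19); WM=16
i=15 t=19 v=9: → [19,21); WM=16
i=16 t=19 v=9: → [19,21); WM=16
i=17 t=12 v=9: → [10,15); WM=18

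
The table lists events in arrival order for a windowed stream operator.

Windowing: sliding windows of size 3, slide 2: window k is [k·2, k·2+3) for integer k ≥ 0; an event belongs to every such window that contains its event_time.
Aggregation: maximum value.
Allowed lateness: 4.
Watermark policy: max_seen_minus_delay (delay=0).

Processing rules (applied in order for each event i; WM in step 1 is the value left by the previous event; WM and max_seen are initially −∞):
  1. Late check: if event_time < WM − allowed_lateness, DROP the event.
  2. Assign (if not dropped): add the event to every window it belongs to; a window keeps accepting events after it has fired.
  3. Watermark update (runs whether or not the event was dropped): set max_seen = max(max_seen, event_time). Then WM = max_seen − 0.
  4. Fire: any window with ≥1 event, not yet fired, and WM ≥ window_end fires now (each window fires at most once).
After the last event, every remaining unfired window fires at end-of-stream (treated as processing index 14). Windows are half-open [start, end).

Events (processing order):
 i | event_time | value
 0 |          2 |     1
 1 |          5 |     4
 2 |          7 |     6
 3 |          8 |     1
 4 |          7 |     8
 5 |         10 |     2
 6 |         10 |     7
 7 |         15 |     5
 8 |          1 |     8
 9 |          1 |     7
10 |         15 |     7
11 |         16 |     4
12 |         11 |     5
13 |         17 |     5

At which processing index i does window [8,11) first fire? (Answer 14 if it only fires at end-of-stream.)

7

i=0 t=2 v=1: → [2,5),[0,3); WM=2
i=1 t=5 v=4: → [4,7); WM=5; [0,3) fires=1 [2,5) fires=1
i=2 t=7 v=6: → [6,9); WM=7; [4,7) fires=4
i=3 t=8 v=1: → [8,11),[6,9); WM=8
i=4 t=7 v=8: → [6,9); WM=8
i=5 t=10 v=2: → [10,13),[8,11); WM=10; [6,9) fires=8
i=6 t=10 v=7: → [10,13),[8,11); WM=10
i=7 t=15 v=5: → [14,17); WM=15; [8,11) fires=7 [10,13) fires=7
i=8 t=1 v=8: DROP (t<15-4); WM=15
i=9 t=1 v=7: DROP (t<15-4); WM=15
i=10 t=15 v=7: → [14,17); WM=15
i=11 t=16 v=4: → [16,19),[14,17); WM=16
i=12 t=11 v=5: DROP (t<16-4); WM=16
i=13 t=17 v=5: → [16,19); WM=17; [14,17) fires=7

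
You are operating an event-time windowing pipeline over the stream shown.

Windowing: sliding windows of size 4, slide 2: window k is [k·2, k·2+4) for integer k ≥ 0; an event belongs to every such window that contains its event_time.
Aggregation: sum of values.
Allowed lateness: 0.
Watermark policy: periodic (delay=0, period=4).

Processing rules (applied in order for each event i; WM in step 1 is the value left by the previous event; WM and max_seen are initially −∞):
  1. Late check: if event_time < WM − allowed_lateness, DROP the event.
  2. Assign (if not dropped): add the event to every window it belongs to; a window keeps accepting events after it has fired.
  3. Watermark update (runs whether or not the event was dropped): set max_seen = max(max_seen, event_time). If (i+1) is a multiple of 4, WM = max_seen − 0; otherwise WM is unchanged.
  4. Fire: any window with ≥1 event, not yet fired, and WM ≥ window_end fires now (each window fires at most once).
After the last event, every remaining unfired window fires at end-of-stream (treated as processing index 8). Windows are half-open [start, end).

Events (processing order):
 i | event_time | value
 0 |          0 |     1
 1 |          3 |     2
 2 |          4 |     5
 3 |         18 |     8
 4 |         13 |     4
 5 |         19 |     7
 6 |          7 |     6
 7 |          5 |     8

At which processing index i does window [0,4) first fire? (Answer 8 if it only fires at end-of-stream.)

3

i=0 t=0 v=1: → [0,4); WM=−∞
i=1 t=3 v=2: → [2,6),[0,4); WM=−∞
i=2 t=4 v=5: → [4,8),[2,6); WM=−∞
i=3 t=18 v=8: → [18,22),[16,20); WM=18; [0,4) fires=3 [2,6) fires=7 [4,8) fires=5
i=4 t=13 v=4: DROP (t<18-0); WM=18
i=5 t=19 v=7: → [18,22),[16,20); WM=18
i=6 t=7 v=6: DROP (t<18-0); WM=18
i=7 t=5 v=8: DROP (t<18-0); WM=19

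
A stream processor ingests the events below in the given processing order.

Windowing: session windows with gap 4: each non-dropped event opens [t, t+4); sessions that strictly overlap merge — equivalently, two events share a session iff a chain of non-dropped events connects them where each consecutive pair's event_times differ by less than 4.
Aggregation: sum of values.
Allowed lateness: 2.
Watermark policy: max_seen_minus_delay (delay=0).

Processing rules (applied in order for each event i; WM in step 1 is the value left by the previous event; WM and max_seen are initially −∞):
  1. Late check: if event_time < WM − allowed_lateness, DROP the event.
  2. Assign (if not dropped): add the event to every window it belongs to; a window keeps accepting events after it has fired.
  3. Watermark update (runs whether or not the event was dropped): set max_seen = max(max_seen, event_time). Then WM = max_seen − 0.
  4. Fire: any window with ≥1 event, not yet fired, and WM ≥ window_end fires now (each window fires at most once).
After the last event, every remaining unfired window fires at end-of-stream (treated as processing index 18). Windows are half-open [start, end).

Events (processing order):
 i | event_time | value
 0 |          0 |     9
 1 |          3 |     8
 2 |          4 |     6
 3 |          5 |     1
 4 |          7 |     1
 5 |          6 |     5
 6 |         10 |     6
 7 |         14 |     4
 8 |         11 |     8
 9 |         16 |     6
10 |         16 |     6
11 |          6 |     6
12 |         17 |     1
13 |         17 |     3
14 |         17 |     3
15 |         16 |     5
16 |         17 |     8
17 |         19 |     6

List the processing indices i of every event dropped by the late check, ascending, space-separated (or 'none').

i=0 t=0 v=9: → [0,4); WM=0
i=1 t=3 v=8: → [0,7); WM=3
i=2 t=4 v=6: → [0,8); WM=4
i=3 t=5 v=1: → [0,9); WM=5
i=4 t=7 v=1: → [0,11); WM=7
i=5 t=6 v=5: → [0,11); WM=7
i=6 t=10 v=6: → [0,14); WM=10
i=7 t=14 v=4: → [14,18); WM=14
i=8 t=11 v=8: DROP (t<14-2); WM=14
i=9 t=16 v=6: → [14,20); WM=16
i=10 t=16 v=6: → [14,20); WM=16
i=11 t=6 v=6: DROP (t<16-2); WM=16
i=12 t=17 v=1: → [14,21); WM=17
i=13 t=17 v=3: → [14,21); WM=17
i=14 t=17 v=3: → [14,21); WM=17
i=15 t=16 v=5: → [14,21); WM=17
i=16 t=17 v=8: → [14,21); WM=17
i=17 t=19 v=6: → [14,23); WM=19

8 11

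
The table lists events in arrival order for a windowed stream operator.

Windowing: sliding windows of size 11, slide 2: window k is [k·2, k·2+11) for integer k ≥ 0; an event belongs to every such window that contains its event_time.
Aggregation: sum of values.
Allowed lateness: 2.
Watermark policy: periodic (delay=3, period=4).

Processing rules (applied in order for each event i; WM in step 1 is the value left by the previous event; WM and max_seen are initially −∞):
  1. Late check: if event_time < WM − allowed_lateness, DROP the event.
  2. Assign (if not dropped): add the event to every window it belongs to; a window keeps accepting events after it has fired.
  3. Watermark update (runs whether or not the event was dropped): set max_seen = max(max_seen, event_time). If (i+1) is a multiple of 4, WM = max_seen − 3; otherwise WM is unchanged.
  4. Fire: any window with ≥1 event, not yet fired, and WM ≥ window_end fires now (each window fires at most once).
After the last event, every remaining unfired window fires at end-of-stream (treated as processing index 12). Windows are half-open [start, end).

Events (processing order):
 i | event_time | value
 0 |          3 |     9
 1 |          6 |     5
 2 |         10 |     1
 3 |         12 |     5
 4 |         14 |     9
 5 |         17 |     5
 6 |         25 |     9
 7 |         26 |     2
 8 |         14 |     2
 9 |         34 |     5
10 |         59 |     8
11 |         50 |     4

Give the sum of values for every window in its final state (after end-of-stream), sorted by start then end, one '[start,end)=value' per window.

[0,11)=15 [2,13)=20 [4,15)=20 [6,17)=20 [8,19)=20 [10,21)=20 [12,23)=19 [14,25)=14 [16,27)=16 [18,29)=11 [20,31)=11 [22,33)=11 [24,35)=16 [26,37)=7 [28,39)=5 [30,41)=5 [32,43)=5 [34,45)=5 [40,51)=4 [42,53)=4 [44,55)=4 [46,57)=4 [48,59)=4 [50,61)=12 [52,63)=8 [54,65)=8 [56,67)=8 [58,69)=8

i=0 t=3 v=9: → [2,13),[0,11); WM=−∞
i=1 t=6 v=5: → [6,17),[4,15),[2,13),[0,11); WM=−∞
i=2 t=10 v=1: → [10,21),[8,19),[6,17),[4,15),[2,13),[0,11); WM=−∞
i=3 t=12 v=5: → [12,23),[10,21),[8,19),[6,17),[4,15),[2,13); WM=9
i=4 t=14 v=9: → [14,25),[12,23),[10,21),[8,19),[6,17),[4,15); WM=9
i=5 t=17 v=5: → [16,27),[14,25),[12,23),[10,21),[8,19); WM=9
i=6 t=25 v=9: → [24,35),[22,33),[20,31),[18,29),[16,27); WM=9
i=7 t=26 v=2: → [26,37),[24,35),[22,33),[20,31),[18,29),[16,27); WM=23; [0,11) fires=15 [2,13) fires=20 [4,15) fires=20 [6,17) fires=20 [8,19) fires=20 [10,21) fires=20 [12,23) fires=19
i=8 t=14 v=2: DROP (t<23-2); WM=23
i=9 t=34 v=5: → [34,45),[32,43),[30,41),[28,39),[26,37),[24,35); WM=23
i=10 t=59 v=8: → [58,69),[56,67),[54,65),[52,63),[50,61); WM=23
i=11 t=50 v=4: → [50,61),[48,59),[46,57),[44,55),[42,53),[40,51); WM=56; [14,25) fires=14 [16,27) fires=16 [18,29) fires=11 [20,31) fires=11 [22,33) fires=11 [24,35) fires=16 [26,37) fires=7 [28,39) fires=5 [30,41) fires=5 [32,43) fires=5 [34,45) fires=5 [40,51) fires=4 [42,53) fires=4 [44,55) fires=4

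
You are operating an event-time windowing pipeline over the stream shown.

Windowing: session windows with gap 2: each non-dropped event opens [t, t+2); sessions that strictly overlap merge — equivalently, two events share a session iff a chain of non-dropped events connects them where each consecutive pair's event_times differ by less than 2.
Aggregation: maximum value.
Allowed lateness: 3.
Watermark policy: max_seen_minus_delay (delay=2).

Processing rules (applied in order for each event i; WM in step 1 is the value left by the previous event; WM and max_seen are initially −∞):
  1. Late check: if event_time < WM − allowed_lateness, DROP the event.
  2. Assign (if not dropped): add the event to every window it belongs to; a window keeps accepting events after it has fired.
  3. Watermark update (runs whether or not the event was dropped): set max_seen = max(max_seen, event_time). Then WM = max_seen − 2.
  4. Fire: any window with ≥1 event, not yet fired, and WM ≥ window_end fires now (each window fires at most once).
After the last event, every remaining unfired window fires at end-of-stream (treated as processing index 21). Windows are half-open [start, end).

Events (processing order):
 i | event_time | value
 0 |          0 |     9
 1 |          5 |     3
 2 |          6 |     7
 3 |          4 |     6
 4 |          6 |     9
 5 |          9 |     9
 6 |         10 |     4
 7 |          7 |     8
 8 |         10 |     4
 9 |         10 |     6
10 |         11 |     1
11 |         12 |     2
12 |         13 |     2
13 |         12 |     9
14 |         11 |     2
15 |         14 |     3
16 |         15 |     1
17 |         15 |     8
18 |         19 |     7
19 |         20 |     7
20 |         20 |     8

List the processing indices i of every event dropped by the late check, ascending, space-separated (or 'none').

i=0 t=0 v=9: → [0,2); WM=-2
i=1 t=5 v=3: → [5,7); WM=3
i=2 t=6 v=7: → [5,8); WM=4
i=3 t=4 v=6: → [4,8); WM=4
i=4 t=6 v=9: → [4,8); WM=4
i=5 t=9 v=9: → [9,11); WM=7
i=6 t=10 v=4: → [9,12); WM=8
i=7 t=7 v=8: → [4,9); WM=8
i=8 t=10 v=4: → [9,12); WM=8
i=9 t=10 v=6: → [9,12); WM=8
i=10 t=11 v=1: → [9,13); WM=9
i=11 t=12 v=2: → [9,14); WM=10
i=12 t=13 v=2: → [9,15); WM=11
i=13 t=12 v=9: → [9,15); WM=11
i=14 t=11 v=2: → [9,15); WM=11
i=15 t=14 v=3: → [9,16); WM=12
i=16 t=15 v=1: → [9,17); WM=13
i=17 t=15 v=8: → [9,17); WM=13
i=18 t=19 v=7: → [19,21); WM=17
i=19 t=20 v=7: → [19,22); WM=18
i=20 t=20 v=8: → [19,22); WM=18

none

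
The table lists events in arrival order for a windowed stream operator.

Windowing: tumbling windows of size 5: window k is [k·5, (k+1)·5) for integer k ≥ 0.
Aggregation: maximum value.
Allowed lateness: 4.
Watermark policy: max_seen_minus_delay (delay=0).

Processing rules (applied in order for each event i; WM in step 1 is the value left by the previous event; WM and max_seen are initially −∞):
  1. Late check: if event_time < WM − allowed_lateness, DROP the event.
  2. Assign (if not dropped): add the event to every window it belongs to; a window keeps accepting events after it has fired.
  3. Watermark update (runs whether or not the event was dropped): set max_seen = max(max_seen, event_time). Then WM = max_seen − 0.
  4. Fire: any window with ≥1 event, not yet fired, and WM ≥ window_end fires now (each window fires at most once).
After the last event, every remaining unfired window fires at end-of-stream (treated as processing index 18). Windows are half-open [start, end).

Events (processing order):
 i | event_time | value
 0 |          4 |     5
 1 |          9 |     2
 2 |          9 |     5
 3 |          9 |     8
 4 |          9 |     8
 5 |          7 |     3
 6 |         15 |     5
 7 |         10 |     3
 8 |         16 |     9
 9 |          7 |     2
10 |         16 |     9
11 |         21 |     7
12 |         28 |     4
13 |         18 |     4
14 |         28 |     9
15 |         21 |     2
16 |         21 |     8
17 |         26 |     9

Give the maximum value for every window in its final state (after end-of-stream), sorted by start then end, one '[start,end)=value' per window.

[0,5)=5 [5,10)=8 [15,20)=9 [20,25)=7 [25,30)=9

i=0 t=4 v=5: → [0,5); WM=4
i=1 t=9 v=2: → [5,10); WM=9; [0,5) fires=5
i=2 t=9 v=5: → [5,10); WM=9
i=3 t=9 v=8: → [5,10); WM=9
i=4 t=9 v=8: → [5,10); WM=9
i=5 t=7 v=3: → [5,10); WM=9
i=6 t=15 v=5: → [15,20); WM=15; [5,10) fires=8
i=7 t=10 v=3: DROP (t<15-4); WM=15
i=8 t=16 v=9: → [15,20); WM=16
i=9 t=7 v=2: DROP (t<16-4); WM=16
i=10 t=16 v=9: → [15,20); WM=16
i=11 t=21 v=7: → [20,25); WM=21; [15,20) fires=9
i=12 t=28 v=4: → [25,30); WM=28; [20,25) fires=7
i=13 t=18 v=4: DROP (t<28-4); WM=28
i=14 t=28 v=9: → [25,30); WM=28
i=15 t=21 v=2: DROP (t<28-4); WM=28
i=16 t=21 v=8: DROP (t<28-4); WM=28
i=17 t=26 v=9: → [25,30); WM=28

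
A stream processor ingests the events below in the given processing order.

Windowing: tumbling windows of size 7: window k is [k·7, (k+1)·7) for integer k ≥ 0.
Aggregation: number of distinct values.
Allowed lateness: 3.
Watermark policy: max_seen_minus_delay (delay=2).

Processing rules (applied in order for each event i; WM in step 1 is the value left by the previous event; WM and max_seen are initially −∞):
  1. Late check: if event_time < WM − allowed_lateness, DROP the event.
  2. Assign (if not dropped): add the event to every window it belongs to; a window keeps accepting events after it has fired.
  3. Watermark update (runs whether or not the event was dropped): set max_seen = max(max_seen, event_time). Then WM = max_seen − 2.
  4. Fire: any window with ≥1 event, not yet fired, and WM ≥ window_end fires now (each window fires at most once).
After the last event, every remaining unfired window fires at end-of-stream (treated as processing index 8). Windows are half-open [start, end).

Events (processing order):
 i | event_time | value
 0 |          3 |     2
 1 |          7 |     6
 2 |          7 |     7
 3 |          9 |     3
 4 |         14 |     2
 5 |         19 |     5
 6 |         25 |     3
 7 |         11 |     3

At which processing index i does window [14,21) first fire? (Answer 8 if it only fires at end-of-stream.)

6

i=0 t=3 v=2: → [0,7); WM=1
i=1 t=7 v=6: → [7,14); WM=5
i=2 t=7 v=7: → [7,14); WM=5
i=3 t=9 v=3: → [7,14); WM=7; [0,7) fires=1
i=4 t=14 v=2: → [14,21); WM=12
i=5 t=19 v=5: → [14,21); WM=17; [7,14) fires=3
i=6 t=25 v=3: → [21,28); WM=23; [14,21) fires=2
i=7 t=11 v=3: DROP (t<23-3); WM=23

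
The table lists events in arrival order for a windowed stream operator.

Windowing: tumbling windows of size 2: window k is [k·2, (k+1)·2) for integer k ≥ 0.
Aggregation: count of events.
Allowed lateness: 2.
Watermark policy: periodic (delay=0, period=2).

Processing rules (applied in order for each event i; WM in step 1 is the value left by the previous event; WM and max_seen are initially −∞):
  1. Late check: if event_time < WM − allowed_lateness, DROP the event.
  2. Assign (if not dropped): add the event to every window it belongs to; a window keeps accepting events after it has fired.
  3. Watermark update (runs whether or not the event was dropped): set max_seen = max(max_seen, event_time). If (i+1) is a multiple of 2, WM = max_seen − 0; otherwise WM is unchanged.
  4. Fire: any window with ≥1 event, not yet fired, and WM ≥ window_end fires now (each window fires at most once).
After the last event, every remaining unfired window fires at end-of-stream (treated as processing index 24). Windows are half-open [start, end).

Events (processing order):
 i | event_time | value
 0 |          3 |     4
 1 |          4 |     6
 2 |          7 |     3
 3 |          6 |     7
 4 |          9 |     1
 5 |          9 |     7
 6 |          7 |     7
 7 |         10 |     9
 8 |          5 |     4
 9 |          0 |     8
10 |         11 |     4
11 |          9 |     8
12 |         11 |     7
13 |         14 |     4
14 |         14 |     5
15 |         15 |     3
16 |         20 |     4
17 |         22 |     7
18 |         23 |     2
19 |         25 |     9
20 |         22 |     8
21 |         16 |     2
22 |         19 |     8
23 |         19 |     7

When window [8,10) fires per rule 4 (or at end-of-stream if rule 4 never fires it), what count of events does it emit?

i=0 t=3 v=4: → [2,4); WM=−∞
i=1 t=4 v=6: → [4,6); WM=4; [2,4) fires=1
i=2 t=7 v=3: → [6,8); WM=4
i=3 t=6 v=7: → [6,8); WM=7; [4,6) fires=1
i=4 t=9 v=1: → [8,10); WM=7
i=5 t=9 v=7: → [8,10); WM=9; [6,8) fires=2
i=6 t=7 v=7: → [6,8); WM=9
i=7 t=10 v=9: → [10,12); WM=10; [8,10) fires=2
i=8 t=5 v=4: DROP (t<10-2); WM=10
i=9 t=0 v=8: DROP (t<10-2); WM=10
i=10 t=11 v=4: → [10,12); WM=10
i=11 t=9 v=8: → [8,10); WM=11
i=12 t=11 v=7: → [10,12); WM=11
i=13 t=14 v=4: → [14,16); WM=14; [10,12) fires=3
i=14 t=14 v=5: → [14,16); WM=14
i=15 t=15 v=3: → [14,16); WM=15
i=16 t=20 v=4: → [20,22); WM=15
i=17 t=22 v=7: → [22,24); WM=22; [14,16) fires=3 [20,22) fires=1
i=18 t=23 v=2: → [22,24); WM=22
i=19 t=25 v=9: → [24,26); WM=25; [22,24) fires=2
i=20 t=22 v=8: DROP (t<25-2); WM=25
i=21 t=16 v=2: DROP (t<25-2); WM=25
i=22 t=19 v=8: DROP (t<25-2); WM=25
i=23 t=19 v=7: DROP (t<25-2); WM=25

2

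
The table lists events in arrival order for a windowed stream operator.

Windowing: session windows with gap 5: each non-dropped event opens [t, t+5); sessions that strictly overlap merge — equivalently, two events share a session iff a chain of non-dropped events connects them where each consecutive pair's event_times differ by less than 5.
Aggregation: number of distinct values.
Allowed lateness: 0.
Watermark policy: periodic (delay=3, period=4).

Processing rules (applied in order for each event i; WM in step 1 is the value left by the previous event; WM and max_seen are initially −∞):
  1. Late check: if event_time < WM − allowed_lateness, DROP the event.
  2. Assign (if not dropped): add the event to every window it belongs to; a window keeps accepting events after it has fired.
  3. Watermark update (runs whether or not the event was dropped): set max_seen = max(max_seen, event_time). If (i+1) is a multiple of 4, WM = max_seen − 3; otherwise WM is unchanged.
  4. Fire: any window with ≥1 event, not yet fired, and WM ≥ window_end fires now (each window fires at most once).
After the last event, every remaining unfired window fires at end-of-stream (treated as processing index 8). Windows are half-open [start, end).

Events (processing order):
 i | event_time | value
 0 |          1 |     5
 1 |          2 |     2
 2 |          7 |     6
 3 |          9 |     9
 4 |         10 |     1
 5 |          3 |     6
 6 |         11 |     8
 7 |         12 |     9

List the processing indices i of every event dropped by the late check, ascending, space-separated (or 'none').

i=0 t=1 v=5: → [1,6); WM=−∞
i=1 t=2 v=2: → [1,7); WM=−∞
i=2 t=7 v=6: → [7,12); WM=−∞
i=3 t=9 v=9: → [7,14); WM=6
i=4 t=10 v=1: → [7,15); WM=6
i=5 t=3 v=6: DROP (t<6-0); WM=6
i=6 t=11 v=8: → [7,16); WM=6
i=7 t=12 v=9: → [7,17); WM=9

5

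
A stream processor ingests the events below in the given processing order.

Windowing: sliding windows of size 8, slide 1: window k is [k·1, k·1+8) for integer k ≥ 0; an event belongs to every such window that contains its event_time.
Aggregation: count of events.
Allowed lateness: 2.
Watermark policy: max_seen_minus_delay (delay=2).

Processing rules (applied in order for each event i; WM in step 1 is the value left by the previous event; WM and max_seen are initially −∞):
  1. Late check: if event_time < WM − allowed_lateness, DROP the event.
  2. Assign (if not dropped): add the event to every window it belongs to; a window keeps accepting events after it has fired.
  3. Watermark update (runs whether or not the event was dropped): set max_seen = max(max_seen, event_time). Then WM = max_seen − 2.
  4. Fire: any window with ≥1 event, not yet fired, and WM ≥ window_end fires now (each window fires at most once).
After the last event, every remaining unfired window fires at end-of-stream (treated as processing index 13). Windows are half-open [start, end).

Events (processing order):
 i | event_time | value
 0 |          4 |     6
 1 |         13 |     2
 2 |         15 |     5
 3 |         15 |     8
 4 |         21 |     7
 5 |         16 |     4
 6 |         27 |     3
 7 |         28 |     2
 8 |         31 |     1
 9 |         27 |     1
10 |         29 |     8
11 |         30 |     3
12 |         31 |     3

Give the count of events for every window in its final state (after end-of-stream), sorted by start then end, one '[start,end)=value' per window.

i=0 t=4 v=6: → [4,12),[3,11),[2,10),[1,9),[0,8); WM=2
i=1 t=13 v=2: → [13,21),[12,20),[11,19),[10,18),[9,17),[8,16),[7,15),[6,14); WM=11; [0,8) fires=1 [1,9) fires=1 [2,10) fires=1 [3,11) fires=1
i=2 t=15 v=5: → [15,23),[14,22),[13,21),[12,20),[11,19),[10,18),[9,17),[8,16); WM=13; [4,12) fires=1
i=3 t=15 v=8: → [15,23),[14,22),[13,21),[12,20),[11,19),[10,18),[9,17),[8,16); WM=13
i=4 t=21 v=7: → [21,29),[20,28),[19,27),[18,26),[17,25),[16,24),[15,23),[14,22); WM=19; [6,14) fires=1 [7,15) fires=1 [8,16) fires=3 [9,17) fires=3 [10,18) fires=3 [11,19) fires=3
i=5 t=16 v=4: DROP (t<19-2); WM=19
i=6 t=27 v=3: → [27,35),[26,34),[25,33),[24,32),[23,31),[22,30),[21,29),[20,28); WM=25; [12,20) fires=3 [13,21) fires=3 [14,22) fires=3 [15,23) fires=3 [16,24) fires=1 [17,25) fires=1
i=7 t=28 v=2: → [28,36),[27,35),[26,34),[25,33),[24,32),[23,31),[22,30),[21,29); WM=26; [18,26) fires=1
i=8 t=31 v=1: → [31,39),[30,38),[29,37),[28,36),[27,35),[26,34),[25,33),[24,32); WM=29; [19,27) fires=1 [20,28) fires=2 [21,29) fires=3
i=9 t=27 v=1: → [27,35),[26,34),[25,33),[24,32),[23,31),[22,30),[21,29),[20,28); WM=29
i=10 t=29 v=8: → [29,37),[28,36),[27,35),[26,34),[25,33),[24,32),[23,31),[22,30); WM=29
i=11 t=30 v=3: → [30,38),[29,37),[28,36),[27,35),[26,34),[25,33),[24,32),[23,31); WM=29
i=12 t=31 v=3: → [31,39),[30,38),[29,37),[28,36),[27,35),[26,34),[25,33),[24,32); WM=29

[0,8)=1 [1,9)=1 [2,10)=1 [3,11)=1 [4,12)=1 [6,14)=1 [7,15)=1 [8,16)=3 [9,17)=3 [10,18)=3 [11,19)=3 [12,20)=3 [13,21)=3 [14,22)=3 [15,23)=3 [16,24)=1 [17,25)=1 [18,26)=1 [19,27)=1 [20,28)=3 [21,29)=4 [22,30)=4 [23,31)=5 [24,32)=7 [25,33)=7 [26,34)=7 [27,35)=7 [28,36)=5 [29,37)=4 [30,38)=3 [31,39)=2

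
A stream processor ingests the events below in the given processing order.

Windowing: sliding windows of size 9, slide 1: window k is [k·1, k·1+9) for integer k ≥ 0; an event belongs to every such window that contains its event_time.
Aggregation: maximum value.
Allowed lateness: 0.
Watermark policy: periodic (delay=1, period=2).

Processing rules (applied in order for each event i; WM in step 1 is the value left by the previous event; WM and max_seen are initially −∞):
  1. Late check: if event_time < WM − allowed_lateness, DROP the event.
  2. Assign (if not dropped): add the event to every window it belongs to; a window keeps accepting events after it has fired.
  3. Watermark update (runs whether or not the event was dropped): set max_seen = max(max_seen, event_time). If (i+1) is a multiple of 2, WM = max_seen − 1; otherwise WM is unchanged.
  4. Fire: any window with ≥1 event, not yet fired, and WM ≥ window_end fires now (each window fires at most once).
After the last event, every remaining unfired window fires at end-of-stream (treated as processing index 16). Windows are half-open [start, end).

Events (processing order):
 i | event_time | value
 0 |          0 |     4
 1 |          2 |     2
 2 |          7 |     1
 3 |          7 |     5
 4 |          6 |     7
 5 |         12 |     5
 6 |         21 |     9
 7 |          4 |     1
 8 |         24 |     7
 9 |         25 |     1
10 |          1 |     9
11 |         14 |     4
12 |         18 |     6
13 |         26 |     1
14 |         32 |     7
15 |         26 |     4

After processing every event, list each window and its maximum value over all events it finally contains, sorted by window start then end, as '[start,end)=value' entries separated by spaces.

[0,9)=7 [1,10)=7 [2,11)=7 [3,12)=7 [4,13)=7 [5,14)=7 [6,15)=7 [7,16)=5 [8,17)=5 [9,18)=5 [10,19)=5 [11,20)=5 [12,21)=5 [13,22)=9 [14,23)=9 [15,24)=9 [16,25)=9 [17,26)=9 [18,27)=9 [19,28)=9 [20,29)=9 [21,30)=9 [22,31)=7 [23,32)=7 [24,33)=7 [25,34)=7 [26,35)=7 [27,36)=7 [28,37)=7 [29,38)=7 [30,39)=7 [31,40)=7 [32,41)=7

i=0 t=0 v=4: → [0,9); WM=−∞
i=1 t=2 v=2: → [2,11),[1,10),[0,9); WM=1
i=2 t=7 v=1: → [7,16),[6,15),[5,14),[4,13),[3,12),[2,11),[1,10),[0,9); WM=1
i=3 t=7 v=5: → [7,16),[6,15),[5,14),[4,13),[3,12),[2,11),[1,10),[0,9); WM=6
i=4 t=6 v=7: → [6,15),[5,14),[4,13),[3,12),[2,11),[1,10),[0,9); WM=6
i=5 t=12 v=5: → [12,21),[11,20),[10,19),[9,18),[8,17),[7,16),[6,15),[5,14),[4,13); WM=11; [0,9) fires=7 [1,10) fires=7 [2,11) fires=7
i=6 t=21 v=9: → [21,30),[20,29),[19,28),[18,27),[17,26),[16,25),[15,24),[14,23),[13,22); WM=11
i=7 t=4 v=1: DROP (t<11-0); WM=20; [3,12) fires=7 [4,13) fires=7 [5,14) fires=7 [6,15) fires=7 [7,16) fires=5 [8,17) fires=5 [9,18) fires=5 [10,19) fires=5 [11,20) fires=5
i=8 t=24 v=7: → [24,33),[23,32),[22,31),[21,30),[20,29),[19,28),[18,27),[17,26),[16,25); WM=20
i=9 t=25 v=1: → [25,34),[24,33),[23,32),[22,31),[21,30),[20,29),[19,28),[18,27),[17,26); WM=24; [12,21) fires=5 [13,22) fires=9 [14,23) fires=9 [15,24) fires=9
i=10 t=1 v=9: DROP (t<24-0); WM=24
i=11 t=14 v=4: DROP (t<24-0); WM=24
i=12 t=18 v=6: DROP (t<24-0); WM=24
i=13 t=26 v=1: → [26,35),[25,34),[24,33),[23,32),[22,31),[21,30),[20,29),[19,28),[18,27); WM=25; [16,25) fires=9
i=14 t=32 v=7: → [32,41),[31,40),[30,39),[29,38),[28,37),[27,36),[26,35),[25,34),[24,33); WM=25
i=15 t=26 v=4: → [26,35),[25,34),[24,33),[23,32),[22,31),[21,30),[20,29),[19,28),[18,27); WM=31; [17,26) fires=9 [18,27) fires=9 [19,28) fires=9 [20,29) fires=9 [21,30) fires=9 [22,31) fires=7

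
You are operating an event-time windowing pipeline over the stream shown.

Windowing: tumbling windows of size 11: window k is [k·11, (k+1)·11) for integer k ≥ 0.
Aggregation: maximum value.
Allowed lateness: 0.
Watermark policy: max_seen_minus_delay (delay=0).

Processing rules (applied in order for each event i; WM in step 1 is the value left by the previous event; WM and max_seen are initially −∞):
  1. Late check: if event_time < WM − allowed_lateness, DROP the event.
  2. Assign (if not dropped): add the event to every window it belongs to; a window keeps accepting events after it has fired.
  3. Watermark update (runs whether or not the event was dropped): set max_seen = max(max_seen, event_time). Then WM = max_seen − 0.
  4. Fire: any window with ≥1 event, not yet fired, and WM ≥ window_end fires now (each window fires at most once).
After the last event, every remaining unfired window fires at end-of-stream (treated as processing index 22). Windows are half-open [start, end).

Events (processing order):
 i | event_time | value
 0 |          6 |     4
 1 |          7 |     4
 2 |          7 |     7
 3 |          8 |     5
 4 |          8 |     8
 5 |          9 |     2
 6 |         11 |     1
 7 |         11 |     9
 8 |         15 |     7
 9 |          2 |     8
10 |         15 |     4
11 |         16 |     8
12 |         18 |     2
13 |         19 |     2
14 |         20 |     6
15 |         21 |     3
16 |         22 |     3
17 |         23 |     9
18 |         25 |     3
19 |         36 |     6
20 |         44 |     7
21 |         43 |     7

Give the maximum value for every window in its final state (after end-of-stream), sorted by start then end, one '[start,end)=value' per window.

[0,11)=8 [11,22)=9 [22,33)=9 [33,44)=6 [44,55)=7

i=0 t=6 v=4: → [0,11); WM=6
i=1 t=7 v=4: → [0,11); WM=7
i=2 t=7 v=7: → [0,11); WM=7
i=3 t=8 v=5: → [0,11); WM=8
i=4 t=8 v=8: → [0,11); WM=8
i=5 t=9 v=2: → [0,11); WM=9
i=6 t=11 v=1: → [11,22); WM=11; [0,11) fires=8
i=7 t=11 v=9: → [11,22); WM=11
i=8 t=15 v=7: → [11,22); WM=15
i=9 t=2 v=8: DROP (t<15-0); WM=15
i=10 t=15 v=4: → [11,22); WM=15
i=11 t=16 v=8: → [11,22); WM=16
i=12 t=18 v=2: → [11,22); WM=18
i=13 t=19 v=2: → [11,22); WM=19
i=14 t=20 v=6: → [11,22); WM=20
i=15 t=21 v=3: → [11,22); WM=21
i=16 t=22 v=3: → [22,33); WM=22; [11,22) fires=9
i=17 t=23 v=9: → [22,33); WM=23
i=18 t=25 v=3: → [22,33); WM=25
i=19 t=36 v=6: → [33,44); WM=36; [22,33) fires=9
i=20 t=44 v=7: → [44,55); WM=44; [33,44) fires=6
i=21 t=43 v=7: DROP (t<44-0); WM=44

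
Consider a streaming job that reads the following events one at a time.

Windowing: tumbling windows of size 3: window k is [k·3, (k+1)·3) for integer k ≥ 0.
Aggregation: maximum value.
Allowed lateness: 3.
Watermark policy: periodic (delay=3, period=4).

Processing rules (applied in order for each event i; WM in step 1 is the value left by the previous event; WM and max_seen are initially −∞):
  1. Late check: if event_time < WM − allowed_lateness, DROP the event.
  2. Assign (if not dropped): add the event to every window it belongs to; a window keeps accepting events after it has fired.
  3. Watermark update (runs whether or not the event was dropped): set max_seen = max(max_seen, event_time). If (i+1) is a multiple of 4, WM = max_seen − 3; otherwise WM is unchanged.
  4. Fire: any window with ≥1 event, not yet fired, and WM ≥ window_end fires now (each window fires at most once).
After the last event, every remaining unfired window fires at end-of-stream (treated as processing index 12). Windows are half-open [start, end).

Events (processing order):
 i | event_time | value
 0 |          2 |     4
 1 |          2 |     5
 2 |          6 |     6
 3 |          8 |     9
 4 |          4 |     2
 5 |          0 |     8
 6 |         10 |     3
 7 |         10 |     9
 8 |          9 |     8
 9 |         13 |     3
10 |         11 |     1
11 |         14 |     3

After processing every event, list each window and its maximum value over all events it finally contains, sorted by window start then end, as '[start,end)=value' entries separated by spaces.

i=0 t=2 v=4: → [0,3); WM=−∞
i=1 t=2 v=5: → [0,3); WM=−∞
i=2 t=6 v=6: → [6,9); WM=−∞
i=3 t=8 v=9: → [6,9); WM=5; [0,3) fires=5
i=4 t=4 v=2: → [3,6); WM=5
i=5 t=0 v=8: DROP (t<5-3); WM=5
i=6 t=10 v=3: → [9,12); WM=5
i=7 t=10 v=9: → [9,12); WM=7; [3,6) fires=2
i=8 t=9 v=8: → [9,12); WM=7
i=9 t=13 v=3: → [12,15); WM=7
i=10 t=11 v=1: → [9,12); WM=7
i=11 t=14 v=3: → [12,15); WM=11; [6,9) fires=9

[0,3)=5 [3,6)=2 [6,9)=9 [9,12)=9 [12,15)=3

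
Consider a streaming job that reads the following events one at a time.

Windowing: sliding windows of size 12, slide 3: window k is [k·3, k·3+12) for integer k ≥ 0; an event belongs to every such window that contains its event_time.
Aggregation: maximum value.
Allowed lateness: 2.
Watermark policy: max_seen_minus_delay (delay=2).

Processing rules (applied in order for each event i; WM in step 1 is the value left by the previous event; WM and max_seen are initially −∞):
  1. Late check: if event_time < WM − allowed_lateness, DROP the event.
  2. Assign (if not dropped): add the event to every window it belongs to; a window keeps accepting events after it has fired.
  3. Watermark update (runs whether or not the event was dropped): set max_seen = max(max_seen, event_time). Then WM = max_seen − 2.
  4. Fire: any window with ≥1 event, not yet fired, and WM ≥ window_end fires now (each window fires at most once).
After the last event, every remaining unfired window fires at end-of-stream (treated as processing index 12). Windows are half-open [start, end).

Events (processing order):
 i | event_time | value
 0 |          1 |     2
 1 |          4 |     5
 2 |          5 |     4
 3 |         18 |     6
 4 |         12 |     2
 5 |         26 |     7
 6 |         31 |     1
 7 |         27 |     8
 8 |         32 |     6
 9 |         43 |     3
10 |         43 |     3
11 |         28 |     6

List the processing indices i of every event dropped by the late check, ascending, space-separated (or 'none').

i=0 t=1 v=2: → [0,12); WM=-1
i=1 t=4 v=5: → [3,15),[0,12); WM=2
i=2 t=5 v=4: → [3,15),[0,12); WM=3
i=3 t=18 v=6: → [18,30),[15,27),[12,24),[9,21); WM=16; [0,12) fires=5 [3,15) fires=5
i=4 t=12 v=2: DROP (t<16-2); WM=16
i=5 t=26 v=7: → [24,36),[21,33),[18,30),[15,27); WM=24; [9,21) fires=6 [12,24) fires=6
i=6 t=31 v=1: → [30,42),[27,39),[24,36),[21,33); WM=29; [15,27) fires=7
i=7 t=27 v=8: → [27,39),[24,36),[21,33),[18,30); WM=29
i=8 t=32 v=6: → [30,42),[27,39),[24,36),[21,33); WM=30; [18,30) fires=8
i=9 t=43 v=3: → [42,54),[39,51),[36,48),[33,45); WM=41; [21,33) fires=8 [24,36) fires=8 [27,39) fires=8
i=10 t=43 v=3: → [42,54),[39,51),[36,48),[33,45); WM=41
i=11 t=28 v=6: DROP (t<41-2); WM=41

4 11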